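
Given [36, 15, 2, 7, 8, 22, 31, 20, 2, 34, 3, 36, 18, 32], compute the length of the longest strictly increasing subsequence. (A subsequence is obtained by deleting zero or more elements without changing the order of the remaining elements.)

7

Let dp[i] be the longest increasing subsequence ending at position i. Then dp = [1, 1, 1, 2, 3, 4, 5, 4, 1, 6, 2, 7, 4, 6].
The maximum is 7; one witness is 2, 7, 8, 22, 31, 34, 36 at positions 3,4,5,6,7,10,12.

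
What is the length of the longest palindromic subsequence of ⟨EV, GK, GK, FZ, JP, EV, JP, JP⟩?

4

One longest palindromic subsequence is EV GK GK EV (positions 1,2,3,6); it reads the same forward and backward, and the interval DP gives dp[1][8] = 4.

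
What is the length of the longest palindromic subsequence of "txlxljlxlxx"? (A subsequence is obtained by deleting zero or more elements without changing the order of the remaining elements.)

Using dp[i][j] = 2 + dp[i+1][j−1] if the ends match, else max(dp[i+1][j], dp[i][j−1]):
dp[1][11] = 9. A witness is xlxljlxlx at positions 2,3,4,5,6,7,8,9,11.

9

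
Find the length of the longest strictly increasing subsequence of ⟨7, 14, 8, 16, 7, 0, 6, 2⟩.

One longest increasing subsequence is 7, 14, 16 (positions 1,2,4), of length 3; no longer one exists.

3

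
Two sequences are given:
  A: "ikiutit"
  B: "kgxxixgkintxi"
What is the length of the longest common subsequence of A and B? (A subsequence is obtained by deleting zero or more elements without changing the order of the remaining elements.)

Backtracking the LCS table gives one alignment: i (A1,B5) → k (A2,B8) → i (A3,B9) → t (A5,B11) → i (A6,B13).
So the longest common subsequence has length 5.

5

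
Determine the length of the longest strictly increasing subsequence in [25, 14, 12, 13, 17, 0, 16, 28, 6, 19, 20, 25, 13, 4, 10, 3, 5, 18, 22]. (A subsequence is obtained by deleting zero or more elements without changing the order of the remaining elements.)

6

Let dp[i] be the longest increasing subsequence ending at position i. Then dp = [1, 1, 1, 2, 3, 1, 3, 4, 2, 4, 5, 6, 3, 2, 3, 2, 3, 4, 6].
The maximum is 6; one witness is 12, 13, 17, 19, 20, 25 at positions 3,4,5,10,11,12.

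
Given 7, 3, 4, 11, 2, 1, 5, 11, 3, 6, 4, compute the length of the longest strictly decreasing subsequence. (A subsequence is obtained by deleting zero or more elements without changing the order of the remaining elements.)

4

Let dp[i] be the longest decreasing subsequence ending at position i. Then dp = [1, 2, 2, 1, 3, 4, 2, 1, 3, 2, 3].
The maximum is 4; one witness is 7, 3, 2, 1 at positions 1,2,5,6.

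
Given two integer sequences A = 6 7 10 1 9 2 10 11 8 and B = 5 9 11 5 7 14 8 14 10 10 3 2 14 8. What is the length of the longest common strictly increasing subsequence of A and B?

2

For each value that appears in both, track the longest common increasing run ending there.
The best achievable length is 2; one witness is 9, 11 (A-positions 5,8, B-positions 2,3).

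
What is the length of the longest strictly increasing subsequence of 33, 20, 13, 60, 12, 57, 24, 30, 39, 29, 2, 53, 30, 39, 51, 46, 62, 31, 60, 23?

7

Let dp[i] be the longest increasing subsequence ending at position i. Then dp = [1, 1, 1, 2, 1, 2, 2, 3, 4, 3, 1, 5, 4, 5, 6, 6, 7, 5, 7, 2].
The maximum is 7; one witness is 20, 24, 29, 30, 39, 51, 62 at positions 2,7,10,13,14,15,17.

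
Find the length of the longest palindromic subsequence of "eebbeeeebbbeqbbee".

13

One longest palindromic subsequence is eebbebbbebbee (positions 1,2,3,4,8,9,10,11,12,14,15,16,17); it reads the same forward and backward, and the interval DP gives dp[1][17] = 13.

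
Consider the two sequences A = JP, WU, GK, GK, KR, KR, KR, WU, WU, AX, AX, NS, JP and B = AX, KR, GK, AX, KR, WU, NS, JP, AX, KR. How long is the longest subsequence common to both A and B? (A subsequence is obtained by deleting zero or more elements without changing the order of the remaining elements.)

A longest common subsequence is GK, KR, WU, NS, JP (length 5); the LCS DP confirms no longer common subsequence exists.

5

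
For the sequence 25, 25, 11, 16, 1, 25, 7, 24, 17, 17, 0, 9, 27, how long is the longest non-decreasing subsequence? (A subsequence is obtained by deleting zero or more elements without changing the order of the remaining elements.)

5

Scanning left to right, the best length ending at each element is: 25→1, 25→2, 11→1, 16→2, 1→1, 25→3, 7→2, 24→3, 17→3, 17→4, 0→1, 9→3, 27→5.
So the longest non-decreasing subsequence has length 5, e.g. 11, 16, 17, 17, 27.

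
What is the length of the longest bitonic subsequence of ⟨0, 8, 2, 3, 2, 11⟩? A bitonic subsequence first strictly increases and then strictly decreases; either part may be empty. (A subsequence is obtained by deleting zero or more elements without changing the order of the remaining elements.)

4

One longest bitonic subsequence is 0, 8, 3, 2 (positions 1,2,4,5): it rises to 8 then falls. Length 4 is optimal.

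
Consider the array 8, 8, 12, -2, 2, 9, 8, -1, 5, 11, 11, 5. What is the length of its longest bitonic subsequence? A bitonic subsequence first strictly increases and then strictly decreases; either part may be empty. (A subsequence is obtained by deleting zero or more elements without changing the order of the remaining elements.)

One longest bitonic subsequence is 8, 12, 9, 8, 5 (positions 1,3,6,7,12): it rises to 12 then falls. Length 5 is optimal.

5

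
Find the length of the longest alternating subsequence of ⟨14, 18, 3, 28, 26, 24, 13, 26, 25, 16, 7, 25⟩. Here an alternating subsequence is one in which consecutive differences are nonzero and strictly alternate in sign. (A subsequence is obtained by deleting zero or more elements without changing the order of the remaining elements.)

Track the best alternating length ending on an up-step vs a down-step at each position: up/down = 1/1, 2/1, 1/3, 4/1, 4/5, 4/5, 4/5, 6/5, 6/7, 6/7, 4/7, 8/7.
The maximum over both is 8; one such subsequence is 14, 18, 3, 28, 24, 26, 16, 25.

8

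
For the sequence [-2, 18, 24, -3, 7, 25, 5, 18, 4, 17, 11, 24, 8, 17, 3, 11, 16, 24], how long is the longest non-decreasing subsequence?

6

Scanning left to right, the best length ending at each element is: -2→1, 18→2, 24→3, -3→1, 7→2, 25→4, 5→2, 18→3, 4→2, 17→3, 11→3, 24→4, 8→3, 17→4, 3→2, 11→4, 16→5, 24→6.
So the longest non-decreasing subsequence has length 6, e.g. -2, 7, 11, 11, 16, 24.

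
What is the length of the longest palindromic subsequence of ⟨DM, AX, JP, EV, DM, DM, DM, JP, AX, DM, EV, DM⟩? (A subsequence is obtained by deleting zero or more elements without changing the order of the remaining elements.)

9

Using dp[i][j] = 2 + dp[i+1][j−1] if the ends match, else max(dp[i+1][j], dp[i][j−1]):
dp[1][12] = 9. A witness is DM AX JP DM DM DM JP AX DM at positions 1,2,3,5,6,7,8,9,12.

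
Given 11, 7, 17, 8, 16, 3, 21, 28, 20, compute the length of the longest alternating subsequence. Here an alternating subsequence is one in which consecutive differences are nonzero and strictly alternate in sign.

8

A longest alternating subsequence is 11, 7, 17, 8, 16, 3, 21, 20 (positions 1,2,3,4,5,6,7,9); its 7 consecutive differences strictly alternate in sign, and length 8 is optimal.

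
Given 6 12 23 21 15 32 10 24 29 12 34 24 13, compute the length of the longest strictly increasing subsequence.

6

Let dp[i] be the longest increasing subsequence ending at position i. Then dp = [1, 2, 3, 3, 3, 4, 2, 4, 5, 3, 6, 4, 4].
The maximum is 6; one witness is 6, 12, 23, 24, 29, 34 at positions 1,2,3,8,9,11.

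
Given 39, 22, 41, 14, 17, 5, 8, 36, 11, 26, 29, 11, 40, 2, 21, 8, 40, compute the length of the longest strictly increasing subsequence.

6

One longest increasing subsequence is 5, 8, 11, 26, 29, 40 (positions 6,7,9,10,11,13), of length 6; no longer one exists.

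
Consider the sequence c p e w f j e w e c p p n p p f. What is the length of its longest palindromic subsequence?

7

One longest palindromic subsequence is fppnppf (positions 5,11,12,13,14,15,16); it reads the same forward and backward, and the interval DP gives dp[1][16] = 7.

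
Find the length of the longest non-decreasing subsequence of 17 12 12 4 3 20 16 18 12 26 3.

5

Let dp[i] be the longest non-decreasing subsequence ending at position i. Then dp = [1, 1, 2, 1, 1, 3, 3, 4, 3, 5, 2].
The maximum is 5; one witness is 12, 12, 16, 18, 26 at positions 2,3,7,8,10.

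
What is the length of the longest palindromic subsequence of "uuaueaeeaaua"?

8

One longest palindromic subsequence is auaeeaua (positions 3,4,6,7,8,10,11,12); it reads the same forward and backward, and the interval DP gives dp[1][12] = 8.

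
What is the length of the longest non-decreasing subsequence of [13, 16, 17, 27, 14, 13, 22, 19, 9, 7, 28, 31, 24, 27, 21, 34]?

7

Scanning left to right, the best length ending at each element is: 13→1, 16→2, 17→3, 27→4, 14→2, 13→2, 22→4, 19→4, 9→1, 7→1, 28→5, 31→6, 24→5, 27→6, 21→5, 34→7.
So the longest non-decreasing subsequence has length 7, e.g. 13, 16, 17, 27, 28, 31, 34.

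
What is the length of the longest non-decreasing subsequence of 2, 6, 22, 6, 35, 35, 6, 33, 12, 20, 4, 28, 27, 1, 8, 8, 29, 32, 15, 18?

9

Scanning left to right, the best length ending at each element is: 2→1, 6→2, 22→3, 6→3, 35→4, 35→5, 6→4, 33→5, 12→5, 20→6, 4→2, 28→7, 27→7, 1→1, 8→5, 8→6, 29→8, 32→9, 15→7, 18→8.
So the longest non-decreasing subsequence has length 9, e.g. 2, 6, 6, 6, 12, 20, 28, 29, 32.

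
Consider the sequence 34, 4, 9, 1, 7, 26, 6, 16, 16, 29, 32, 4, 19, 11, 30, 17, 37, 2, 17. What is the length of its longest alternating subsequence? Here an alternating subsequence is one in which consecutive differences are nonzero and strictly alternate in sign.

15

Track the best alternating length ending on an up-step vs a down-step at each position: up/down = 1/1, 1/2, 3/2, 1/4, 5/4, 5/2, 5/6, 7/6, 7/6, 7/2, 7/2, 5/8, 9/8, 9/10, 11/8, 11/12, 13/1, 5/14, 15/14.
The maximum over both is 15; one such subsequence is 34, 4, 9, 1, 7, 6, 16, 4, 19, 11, 30, 17, 37, 2, 17.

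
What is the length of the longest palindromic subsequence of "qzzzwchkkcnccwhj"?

Using dp[i][j] = 2 + dp[i+1][j−1] if the ends match, else max(dp[i+1][j], dp[i][j−1]):
dp[1][16] = 7. A witness is wccnccw at positions 5,6,10,11,12,13,14.

7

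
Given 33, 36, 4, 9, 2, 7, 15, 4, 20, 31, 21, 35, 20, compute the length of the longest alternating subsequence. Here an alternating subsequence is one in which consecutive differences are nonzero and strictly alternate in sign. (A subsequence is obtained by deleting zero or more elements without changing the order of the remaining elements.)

11

Track the best alternating length ending on an up-step vs a down-step at each position: up/down = 1/1, 2/1, 1/3, 4/3, 1/5, 6/5, 6/3, 6/7, 8/3, 8/3, 8/9, 10/3, 8/11.
The maximum over both is 11; one such subsequence is 33, 36, 4, 9, 2, 7, 4, 31, 21, 35, 20.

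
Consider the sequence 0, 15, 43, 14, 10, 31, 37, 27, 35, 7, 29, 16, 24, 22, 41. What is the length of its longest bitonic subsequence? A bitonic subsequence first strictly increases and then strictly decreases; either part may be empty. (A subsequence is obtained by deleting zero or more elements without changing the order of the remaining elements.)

8

Let inc[i] be the LIS ending at i and dec[i] the longest strictly decreasing subsequence starting at i. inc = [1, 2, 3, 2, 2, 3, 4, 3, 4, 2, 4, 3, 4, 4, 5], dec = [1, 4, 6, 3, 2, 4, 5, 3, 4, 1, 3, 1, 2, 1, 1].
max_i inc[i]+dec[i]−1 = 8, with one witness 0, 15, 43, 37, 35, 29, 24, 22.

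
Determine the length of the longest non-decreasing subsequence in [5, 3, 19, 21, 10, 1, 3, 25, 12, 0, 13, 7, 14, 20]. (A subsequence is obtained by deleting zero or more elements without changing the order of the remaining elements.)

6

Let dp[i] be the longest non-decreasing subsequence ending at position i. Then dp = [1, 1, 2, 3, 2, 1, 2, 4, 3, 1, 4, 3, 5, 6].
The maximum is 6; one witness is 5, 10, 12, 13, 14, 20 at positions 1,5,9,11,13,14.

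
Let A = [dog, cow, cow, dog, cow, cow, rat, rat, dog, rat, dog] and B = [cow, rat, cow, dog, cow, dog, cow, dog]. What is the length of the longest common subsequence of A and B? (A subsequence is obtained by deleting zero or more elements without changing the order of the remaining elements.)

6

A longest common subsequence is cow, cow, dog, cow, cow, dog (length 6); the LCS DP confirms no longer common subsequence exists.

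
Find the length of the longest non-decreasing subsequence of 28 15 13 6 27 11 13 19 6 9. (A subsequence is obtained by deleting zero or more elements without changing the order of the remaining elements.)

Scanning left to right, the best length ending at each element is: 28→1, 15→1, 13→1, 6→1, 27→2, 11→2, 13→3, 19→4, 6→2, 9→3.
So the longest non-decreasing subsequence has length 4, e.g. 6, 11, 13, 19.

4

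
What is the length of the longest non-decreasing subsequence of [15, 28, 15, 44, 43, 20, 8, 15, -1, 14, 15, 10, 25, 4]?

5

Scanning left to right, the best length ending at each element is: 15→1, 28→2, 15→2, 44→3, 43→3, 20→3, 8→1, 15→3, -1→1, 14→2, 15→4, 10→2, 25→5, 4→2.
So the longest non-decreasing subsequence has length 5, e.g. 15, 15, 15, 15, 25.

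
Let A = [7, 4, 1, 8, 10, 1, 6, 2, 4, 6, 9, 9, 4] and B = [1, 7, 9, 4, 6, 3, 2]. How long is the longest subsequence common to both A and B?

A longest common subsequence is 7, 4, 6, 2 (length 4); the LCS DP confirms no longer common subsequence exists.

4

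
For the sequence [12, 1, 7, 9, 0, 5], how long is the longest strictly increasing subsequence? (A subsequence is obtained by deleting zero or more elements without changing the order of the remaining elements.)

3

Let dp[i] be the longest increasing subsequence ending at position i. Then dp = [1, 1, 2, 3, 1, 2].
The maximum is 3; one witness is 1, 7, 9 at positions 2,3,4.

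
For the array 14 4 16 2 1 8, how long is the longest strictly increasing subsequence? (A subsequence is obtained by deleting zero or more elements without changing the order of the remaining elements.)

One longest increasing subsequence is 14, 16 (positions 1,3), of length 2; no longer one exists.

2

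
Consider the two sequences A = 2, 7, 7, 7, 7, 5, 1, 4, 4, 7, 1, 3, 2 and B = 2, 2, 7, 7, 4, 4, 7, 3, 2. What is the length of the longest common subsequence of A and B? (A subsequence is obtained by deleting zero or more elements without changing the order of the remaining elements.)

8

A longest common subsequence is 2, 7, 7, 4, 4, 7, 3, 2 (length 8); the LCS DP confirms no longer common subsequence exists.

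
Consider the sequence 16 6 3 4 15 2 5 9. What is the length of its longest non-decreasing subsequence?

One longest non-decreasing subsequence is 3, 4, 5, 9 (positions 3,4,7,8), of length 4; no longer one exists.

4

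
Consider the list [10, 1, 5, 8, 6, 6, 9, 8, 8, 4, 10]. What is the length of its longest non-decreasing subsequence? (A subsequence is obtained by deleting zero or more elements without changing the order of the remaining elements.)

7

Scanning left to right, the best length ending at each element is: 10→1, 1→1, 5→2, 8→3, 6→3, 6→4, 9→5, 8→5, 8→6, 4→2, 10→7.
So the longest non-decreasing subsequence has length 7, e.g. 1, 5, 6, 6, 8, 8, 10.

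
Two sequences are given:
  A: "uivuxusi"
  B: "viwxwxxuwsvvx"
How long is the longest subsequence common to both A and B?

A longest common subsequence is ixus (length 4); the LCS DP confirms no longer common subsequence exists.

4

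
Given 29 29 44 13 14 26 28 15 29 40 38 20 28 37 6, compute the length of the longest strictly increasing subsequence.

6

Let dp[i] be the longest increasing subsequence ending at position i. Then dp = [1, 1, 2, 1, 2, 3, 4, 3, 5, 6, 6, 4, 5, 6, 1].
The maximum is 6; one witness is 13, 14, 26, 28, 29, 40 at positions 4,5,6,7,9,10.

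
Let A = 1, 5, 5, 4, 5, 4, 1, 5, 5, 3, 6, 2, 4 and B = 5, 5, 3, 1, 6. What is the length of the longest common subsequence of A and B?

4

Backtracking the LCS table gives one alignment: 5 (A2,B1) → 5 (A3,B2) → 1 (A7,B4) → 6 (A11,B5).
So the longest common subsequence has length 4.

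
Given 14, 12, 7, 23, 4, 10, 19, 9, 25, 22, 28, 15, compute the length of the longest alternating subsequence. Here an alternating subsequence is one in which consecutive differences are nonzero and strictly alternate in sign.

A longest alternating subsequence is 14, 12, 23, 4, 10, 9, 25, 22, 28, 15 (positions 1,2,4,5,6,8,9,10,11,12); its 9 consecutive differences strictly alternate in sign, and length 10 is optimal.

10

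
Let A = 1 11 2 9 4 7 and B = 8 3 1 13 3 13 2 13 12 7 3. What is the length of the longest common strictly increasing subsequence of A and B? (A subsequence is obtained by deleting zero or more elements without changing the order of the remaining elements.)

3

A longest common strictly increasing subsequence is 1, 2, 7 (length 3); it appears in order in both A and B, and no longer such subsequence exists.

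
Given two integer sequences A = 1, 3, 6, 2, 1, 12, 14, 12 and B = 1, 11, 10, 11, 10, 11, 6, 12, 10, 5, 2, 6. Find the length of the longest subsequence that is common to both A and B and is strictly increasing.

For each value that appears in both, track the longest common increasing run ending there.
The best achievable length is 3; one witness is 1, 6, 12 (A-positions 1,3,6, B-positions 1,7,8).

3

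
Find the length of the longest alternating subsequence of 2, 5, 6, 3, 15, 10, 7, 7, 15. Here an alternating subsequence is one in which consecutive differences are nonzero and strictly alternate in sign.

6

Track the best alternating length ending on an up-step vs a down-step at each position: up/down = 1/1, 2/1, 2/1, 2/3, 4/1, 4/5, 4/5, 4/5, 6/1.
The maximum over both is 6; one such subsequence is 2, 5, 3, 15, 10, 15.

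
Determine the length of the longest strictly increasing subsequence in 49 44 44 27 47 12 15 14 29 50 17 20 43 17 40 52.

6

Let dp[i] be the longest increasing subsequence ending at position i. Then dp = [1, 1, 1, 1, 2, 1, 2, 2, 3, 4, 3, 4, 5, 3, 5, 6].
The maximum is 6; one witness is 12, 15, 17, 20, 43, 52 at positions 6,7,11,12,13,16.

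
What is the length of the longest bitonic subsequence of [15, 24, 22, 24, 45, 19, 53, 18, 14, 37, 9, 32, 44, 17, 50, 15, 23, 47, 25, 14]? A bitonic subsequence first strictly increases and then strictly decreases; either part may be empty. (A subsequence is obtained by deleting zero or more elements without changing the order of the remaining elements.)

10

One longest bitonic subsequence is 15, 22, 24, 45, 53, 37, 32, 17, 15, 14 (positions 1,3,4,5,7,10,12,14,16,20): it rises to 53 then falls. Length 10 is optimal.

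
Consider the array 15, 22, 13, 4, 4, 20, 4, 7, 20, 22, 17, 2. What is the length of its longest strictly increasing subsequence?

4

Let dp[i] be the longest increasing subsequence ending at position i. Then dp = [1, 2, 1, 1, 1, 2, 1, 2, 3, 4, 3, 1].
The maximum is 4; one witness is 4, 7, 20, 22 at positions 4,8,9,10.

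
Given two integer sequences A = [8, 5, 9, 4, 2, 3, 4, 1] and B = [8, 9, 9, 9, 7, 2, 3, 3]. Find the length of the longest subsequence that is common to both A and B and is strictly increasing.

2

For each value that appears in both, track the longest common increasing run ending there.
The best achievable length is 2; one witness is 8, 9 (A-positions 1,3, B-positions 1,2).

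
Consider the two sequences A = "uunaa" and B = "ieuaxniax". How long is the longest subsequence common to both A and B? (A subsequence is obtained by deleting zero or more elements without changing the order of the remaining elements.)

3

A longest common subsequence is una (length 3); the LCS DP confirms no longer common subsequence exists.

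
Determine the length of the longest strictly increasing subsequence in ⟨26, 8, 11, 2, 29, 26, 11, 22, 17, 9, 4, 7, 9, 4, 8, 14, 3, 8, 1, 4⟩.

Scanning left to right, the best length ending at each element is: 26→1, 8→1, 11→2, 2→1, 29→3, 26→3, 11→2, 22→3, 17→3, 9→2, 4→2, 7→3, 9→4, 4→2, 8→4, 14→5, 3→2, 8→4, 1→1, 4→3.
So the longest increasing subsequence has length 5, e.g. 2, 4, 7, 9, 14.

5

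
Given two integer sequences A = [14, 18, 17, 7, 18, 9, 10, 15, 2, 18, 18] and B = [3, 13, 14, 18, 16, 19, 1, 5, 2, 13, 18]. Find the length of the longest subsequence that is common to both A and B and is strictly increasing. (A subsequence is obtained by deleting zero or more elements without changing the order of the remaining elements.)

For each value that appears in both, track the longest common increasing run ending there.
The best achievable length is 2; one witness is 14, 18 (A-positions 1,2, B-positions 3,4).

2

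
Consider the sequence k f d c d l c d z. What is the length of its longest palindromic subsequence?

One longest palindromic subsequence is dclcd (positions 3,4,6,7,8); it reads the same forward and backward, and the interval DP gives dp[1][9] = 5.

5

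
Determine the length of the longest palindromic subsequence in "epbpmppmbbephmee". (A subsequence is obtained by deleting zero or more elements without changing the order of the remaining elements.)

10

One longest palindromic subsequence is epbmppmbpe (positions 1,2,3,5,6,7,8,10,12,16); it reads the same forward and backward, and the interval DP gives dp[1][16] = 10.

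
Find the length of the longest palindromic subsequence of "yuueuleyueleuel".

9

One longest palindromic subsequence is leueleuel (positions 6,7,9,10,11,12,13,14,15); it reads the same forward and backward, and the interval DP gives dp[1][15] = 9.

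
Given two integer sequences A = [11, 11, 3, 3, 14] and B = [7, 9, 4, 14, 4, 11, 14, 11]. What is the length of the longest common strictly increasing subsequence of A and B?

2

For each value that appears in both, track the longest common increasing run ending there.
The best achievable length is 2; one witness is 11, 14 (A-positions 1,5, B-positions 6,7).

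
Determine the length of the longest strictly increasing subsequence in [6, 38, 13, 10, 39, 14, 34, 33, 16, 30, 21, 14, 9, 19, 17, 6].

5

Let dp[i] be the longest increasing subsequence ending at position i. Then dp = [1, 2, 2, 2, 3, 3, 4, 4, 4, 5, 5, 3, 2, 5, 5, 1].
The maximum is 5; one witness is 6, 13, 14, 16, 30 at positions 1,3,6,9,10.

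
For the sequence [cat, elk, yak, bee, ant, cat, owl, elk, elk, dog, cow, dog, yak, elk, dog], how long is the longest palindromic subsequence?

Using dp[i][j] = 2 + dp[i+1][j−1] if the ends match, else max(dp[i+1][j], dp[i][j−1]):
dp[1][15] = 7. A witness is elk yak dog cow dog yak elk at positions 2,3,10,11,12,13,14.

7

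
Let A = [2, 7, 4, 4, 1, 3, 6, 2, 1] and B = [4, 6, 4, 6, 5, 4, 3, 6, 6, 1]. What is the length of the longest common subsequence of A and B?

Backtracking the LCS table gives one alignment: 4 (A3,B3) → 4 (A4,B6) → 3 (A6,B7) → 6 (A7,B9) → 1 (A9,B10).
So the longest common subsequence has length 5.

5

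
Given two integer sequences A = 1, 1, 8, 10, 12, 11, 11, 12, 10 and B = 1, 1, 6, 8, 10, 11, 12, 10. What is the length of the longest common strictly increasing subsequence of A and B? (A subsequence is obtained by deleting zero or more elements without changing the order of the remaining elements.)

For each value that appears in both, track the longest common increasing run ending there.
The best achievable length is 5; one witness is 1, 8, 10, 11, 12 (A-positions 1,3,4,6,8, B-positions 1,4,5,6,7).

5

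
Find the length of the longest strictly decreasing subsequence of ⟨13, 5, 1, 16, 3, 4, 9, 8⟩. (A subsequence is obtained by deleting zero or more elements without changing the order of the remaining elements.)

3

Let dp[i] be the longest decreasing subsequence ending at position i. Then dp = [1, 2, 3, 1, 3, 3, 2, 3].
The maximum is 3; one witness is 13, 5, 1 at positions 1,2,3.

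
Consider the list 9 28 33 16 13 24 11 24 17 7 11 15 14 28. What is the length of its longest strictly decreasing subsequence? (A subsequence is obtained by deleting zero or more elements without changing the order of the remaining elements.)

5

Let dp[i] be the longest decreasing subsequence ending at position i. Then dp = [1, 1, 1, 2, 3, 2, 4, 2, 3, 5, 4, 4, 5, 2].
The maximum is 5; one witness is 28, 16, 13, 11, 7 at positions 2,4,5,7,10.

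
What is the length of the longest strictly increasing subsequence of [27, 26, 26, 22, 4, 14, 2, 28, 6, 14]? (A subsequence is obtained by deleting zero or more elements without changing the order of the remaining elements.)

3

One longest increasing subsequence is 4, 14, 28 (positions 5,6,8), of length 3; no longer one exists.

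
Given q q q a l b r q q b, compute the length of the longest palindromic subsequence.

One longest palindromic subsequence is qqrqq (positions 2,3,7,8,9); it reads the same forward and backward, and the interval DP gives dp[1][10] = 5.

5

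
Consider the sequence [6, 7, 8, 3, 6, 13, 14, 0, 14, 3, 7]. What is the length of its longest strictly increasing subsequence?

One longest increasing subsequence is 6, 7, 8, 13, 14 (positions 1,2,3,6,7), of length 5; no longer one exists.

5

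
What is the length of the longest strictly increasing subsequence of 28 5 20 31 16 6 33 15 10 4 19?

Scanning left to right, the best length ending at each element is: 28→1, 5→1, 20→2, 31→3, 16→2, 6→2, 33→4, 15→3, 10→3, 4→1, 19→4.
So the longest increasing subsequence has length 4, e.g. 5, 20, 31, 33.

4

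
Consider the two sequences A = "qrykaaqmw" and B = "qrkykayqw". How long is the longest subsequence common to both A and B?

7

Backtracking the LCS table gives one alignment: q (A1,B1) → r (A2,B2) → y (A3,B4) → k (A4,B5) → a (A5,B6) → q (A7,B8) → w (A9,B9).
So the longest common subsequence has length 7.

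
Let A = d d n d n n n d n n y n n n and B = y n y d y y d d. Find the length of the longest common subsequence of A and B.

3

A longest common subsequence is ddd (length 3); the LCS DP confirms no longer common subsequence exists.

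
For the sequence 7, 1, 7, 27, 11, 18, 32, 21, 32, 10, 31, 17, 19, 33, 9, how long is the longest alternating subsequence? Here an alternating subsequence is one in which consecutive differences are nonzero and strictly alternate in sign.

12

Track the best alternating length ending on an up-step vs a down-step at each position: up/down = 1/1, 1/2, 3/1, 3/1, 3/4, 5/4, 5/1, 5/6, 7/1, 3/8, 9/8, 9/10, 11/10, 11/1, 3/12.
The maximum over both is 12; one such subsequence is 7, 1, 27, 11, 32, 21, 32, 10, 31, 17, 19, 9.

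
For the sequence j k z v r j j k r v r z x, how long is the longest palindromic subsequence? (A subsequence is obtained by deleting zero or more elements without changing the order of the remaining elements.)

One longest palindromic subsequence is zvrjjrvz (positions 3,4,5,6,7,9,10,12); it reads the same forward and backward, and the interval DP gives dp[1][13] = 8.

8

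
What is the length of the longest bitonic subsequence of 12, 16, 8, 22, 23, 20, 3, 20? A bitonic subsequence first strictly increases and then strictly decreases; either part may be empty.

One longest bitonic subsequence is 12, 16, 22, 23, 20, 3 (positions 1,2,4,5,6,7): it rises to 23 then falls. Length 6 is optimal.

6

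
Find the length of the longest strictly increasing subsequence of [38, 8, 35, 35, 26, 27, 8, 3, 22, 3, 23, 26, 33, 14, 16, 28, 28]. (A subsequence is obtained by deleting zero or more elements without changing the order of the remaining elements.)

Scanning left to right, the best length ending at each element is: 38→1, 8→1, 35→2, 35→2, 26→2, 27→3, 8→1, 3→1, 22→2, 3→1, 23→3, 26→4, 33→5, 14→2, 16→3, 28→5, 28→5.
So the longest increasing subsequence has length 5, e.g. 8, 22, 23, 26, 33.

5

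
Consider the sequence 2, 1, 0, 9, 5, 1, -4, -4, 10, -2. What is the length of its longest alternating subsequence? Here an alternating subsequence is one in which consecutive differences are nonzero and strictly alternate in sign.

6

Track the best alternating length ending on an up-step vs a down-step at each position: up/down = 1/1, 1/2, 1/2, 3/1, 3/4, 3/4, 1/4, 1/4, 5/1, 5/6.
The maximum over both is 6; one such subsequence is 2, 1, 9, 5, 10, -2.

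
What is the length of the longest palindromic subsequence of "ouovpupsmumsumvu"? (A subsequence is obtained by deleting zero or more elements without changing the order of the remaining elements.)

11

Using dp[i][j] = 2 + dp[i+1][j−1] if the ends match, else max(dp[i+1][j], dp[i][j−1]):
dp[1][16] = 11. A witness is uvusmumsuvu at positions 2,4,6,8,9,10,11,12,13,15,16.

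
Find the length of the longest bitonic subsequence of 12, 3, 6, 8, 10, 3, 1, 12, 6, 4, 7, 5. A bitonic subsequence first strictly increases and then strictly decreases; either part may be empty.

7

Let inc[i] be the LIS ending at i and dec[i] the longest strictly decreasing subsequence starting at i. inc = [1, 1, 2, 3, 4, 1, 1, 5, 2, 2, 3, 3], dec = [4, 2, 3, 3, 3, 2, 1, 3, 2, 1, 2, 1].
max_i inc[i]+dec[i]−1 = 7, with one witness 3, 6, 8, 10, 12, 7, 5.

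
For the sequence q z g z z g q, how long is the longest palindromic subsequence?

6

One longest palindromic subsequence is qgzzgq (positions 1,3,4,5,6,7); it reads the same forward and backward, and the interval DP gives dp[1][7] = 6.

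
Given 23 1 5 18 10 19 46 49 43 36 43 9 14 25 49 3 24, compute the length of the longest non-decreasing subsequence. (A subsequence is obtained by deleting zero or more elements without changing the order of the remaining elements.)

7

One longest non-decreasing subsequence is 1, 5, 18, 19, 46, 49, 49 (positions 2,3,4,6,7,8,15), of length 7; no longer one exists.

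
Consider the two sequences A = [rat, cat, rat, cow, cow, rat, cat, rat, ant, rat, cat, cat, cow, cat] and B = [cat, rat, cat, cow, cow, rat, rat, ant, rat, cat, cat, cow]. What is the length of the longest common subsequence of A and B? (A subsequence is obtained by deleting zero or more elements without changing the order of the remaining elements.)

11

Backtracking the LCS table gives one alignment: rat (A1,B2) → cat (A2,B3) → cow (A4,B4) → cow (A5,B5) → rat (A6,B6) → rat (A8,B7) → ant (A9,B8) → rat (A10,B9) → cat (A11,B10) → cat (A12,B11) → cow (A13,B12).
So the longest common subsequence has length 11.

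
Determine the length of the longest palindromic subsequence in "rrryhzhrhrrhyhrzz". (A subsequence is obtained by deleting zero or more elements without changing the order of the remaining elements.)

9

One longest palindromic subsequence is rhhrrrhhr (positions 3,5,7,8,10,11,12,14,15); it reads the same forward and backward, and the interval DP gives dp[1][17] = 9.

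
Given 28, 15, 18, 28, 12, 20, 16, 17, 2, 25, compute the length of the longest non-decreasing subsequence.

Let dp[i] be the longest non-decreasing subsequence ending at position i. Then dp = [1, 1, 2, 3, 1, 3, 2, 3, 1, 4].
The maximum is 4; one witness is 15, 18, 20, 25 at positions 2,3,6,10.

4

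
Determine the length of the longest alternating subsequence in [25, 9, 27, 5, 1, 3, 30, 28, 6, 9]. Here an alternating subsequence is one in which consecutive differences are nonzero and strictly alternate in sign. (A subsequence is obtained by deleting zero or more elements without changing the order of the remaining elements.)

7

A longest alternating subsequence is 25, 9, 27, 5, 30, 6, 9 (positions 1,2,3,4,7,9,10); its 6 consecutive differences strictly alternate in sign, and length 7 is optimal.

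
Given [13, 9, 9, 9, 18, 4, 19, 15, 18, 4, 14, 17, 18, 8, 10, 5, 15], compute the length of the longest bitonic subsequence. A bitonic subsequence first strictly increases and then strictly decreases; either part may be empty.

7

One longest bitonic subsequence is 13, 18, 19, 18, 17, 10, 5 (positions 1,5,7,9,12,15,16): it rises to 19 then falls. Length 7 is optimal.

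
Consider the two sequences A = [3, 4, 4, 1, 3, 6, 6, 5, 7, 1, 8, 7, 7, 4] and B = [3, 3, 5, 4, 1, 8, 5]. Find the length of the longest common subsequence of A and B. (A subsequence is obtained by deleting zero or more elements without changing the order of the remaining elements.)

5

A longest common subsequence is 3, 3, 5, 1, 8 (length 5); the LCS DP confirms no longer common subsequence exists.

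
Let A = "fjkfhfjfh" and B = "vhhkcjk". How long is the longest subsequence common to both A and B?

Backtracking the LCS table gives one alignment: j (A2,B6) → k (A3,B7).
So the longest common subsequence has length 2.

2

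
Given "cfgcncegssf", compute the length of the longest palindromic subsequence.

7

Using dp[i][j] = 2 + dp[i+1][j−1] if the ends match, else max(dp[i+1][j], dp[i][j−1]):
dp[1][11] = 7. A witness is fgcncgf at positions 2,3,4,5,6,8,11.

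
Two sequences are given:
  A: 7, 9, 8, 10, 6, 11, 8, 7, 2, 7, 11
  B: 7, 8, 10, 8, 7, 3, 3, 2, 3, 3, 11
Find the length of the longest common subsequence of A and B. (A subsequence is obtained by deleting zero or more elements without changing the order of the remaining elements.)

7

Backtracking the LCS table gives one alignment: 7 (A1,B1) → 8 (A3,B2) → 10 (A4,B3) → 8 (A7,B4) → 7 (A8,B5) → 2 (A9,B8) → 11 (A11,B11).
So the longest common subsequence has length 7.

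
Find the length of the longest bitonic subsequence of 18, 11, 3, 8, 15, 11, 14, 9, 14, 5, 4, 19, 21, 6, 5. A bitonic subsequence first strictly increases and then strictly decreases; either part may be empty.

One longest bitonic subsequence is 3, 8, 11, 14, 19, 21, 6, 5 (positions 3,4,6,7,12,13,14,15): it rises to 21 then falls. Length 8 is optimal.

8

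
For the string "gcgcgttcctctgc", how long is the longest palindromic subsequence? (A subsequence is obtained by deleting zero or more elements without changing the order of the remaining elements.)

10

One longest palindromic subsequence is cgttccttgc (positions 2,3,6,7,8,9,10,12,13,14); it reads the same forward and backward, and the interval DP gives dp[1][14] = 10.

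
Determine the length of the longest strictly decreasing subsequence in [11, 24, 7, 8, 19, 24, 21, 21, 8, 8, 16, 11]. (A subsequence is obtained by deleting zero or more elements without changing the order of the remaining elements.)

Scanning left to right, the best length ending at each element is: 11→1, 24→1, 7→2, 8→2, 19→2, 24→1, 21→2, 21→2, 8→3, 8→3, 16→3, 11→4.
So the longest decreasing subsequence has length 4, e.g. 24, 19, 16, 11.

4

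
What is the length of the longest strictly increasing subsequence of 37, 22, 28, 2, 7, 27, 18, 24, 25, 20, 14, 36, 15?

6

Let dp[i] be the longest increasing subsequence ending at position i. Then dp = [1, 1, 2, 1, 2, 3, 3, 4, 5, 4, 3, 6, 4].
The maximum is 6; one witness is 2, 7, 18, 24, 25, 36 at positions 4,5,7,8,9,12.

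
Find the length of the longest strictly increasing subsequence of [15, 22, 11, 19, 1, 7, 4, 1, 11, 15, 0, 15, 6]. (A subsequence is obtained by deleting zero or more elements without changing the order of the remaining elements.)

Let dp[i] be the longest increasing subsequence ending at position i. Then dp = [1, 2, 1, 2, 1, 2, 2, 1, 3, 4, 1, 4, 3].
The maximum is 4; one witness is 1, 7, 11, 15 at positions 5,6,9,10.

4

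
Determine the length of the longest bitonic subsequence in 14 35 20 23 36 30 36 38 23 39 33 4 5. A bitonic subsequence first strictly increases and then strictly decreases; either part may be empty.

9

Let inc[i] be the LIS ending at i and dec[i] the longest strictly decreasing subsequence starting at i. inc = [1, 2, 2, 3, 4, 4, 5, 6, 3, 7, 5, 1, 2], dec = [2, 4, 2, 2, 4, 3, 3, 3, 2, 3, 2, 1, 1].
max_i inc[i]+dec[i]−1 = 9, with one witness 14, 20, 23, 30, 36, 38, 39, 33, 5.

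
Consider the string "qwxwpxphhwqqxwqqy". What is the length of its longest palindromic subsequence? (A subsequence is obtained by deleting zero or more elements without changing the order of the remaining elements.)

One longest palindromic subsequence is qwxwpxpwxwq (positions 1,2,3,4,5,6,7,10,13,14,16); it reads the same forward and backward, and the interval DP gives dp[1][17] = 11.

11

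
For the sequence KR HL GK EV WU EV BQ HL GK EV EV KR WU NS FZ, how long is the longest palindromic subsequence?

7

Using dp[i][j] = 2 + dp[i+1][j−1] if the ends match, else max(dp[i+1][j], dp[i][j−1]):
dp[1][15] = 7. A witness is KR EV EV GK EV EV KR at positions 1,4,6,9,10,11,12.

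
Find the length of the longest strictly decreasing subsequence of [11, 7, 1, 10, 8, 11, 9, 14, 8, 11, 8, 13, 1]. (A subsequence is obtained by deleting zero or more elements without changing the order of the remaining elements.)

One longest decreasing subsequence is 11, 10, 9, 8, 1 (positions 1,4,7,9,13), of length 5; no longer one exists.

5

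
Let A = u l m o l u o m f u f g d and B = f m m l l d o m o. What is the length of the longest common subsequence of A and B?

4

Backtracking the LCS table gives one alignment: l (A2,B4) → l (A5,B5) → o (A7,B7) → m (A8,B8).
So the longest common subsequence has length 4.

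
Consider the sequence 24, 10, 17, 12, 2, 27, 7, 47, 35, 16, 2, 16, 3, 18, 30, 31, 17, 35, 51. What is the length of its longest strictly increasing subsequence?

Let dp[i] be the longest increasing subsequence ending at position i. Then dp = [1, 1, 2, 2, 1, 3, 2, 4, 4, 3, 1, 3, 2, 4, 5, 6, 4, 7, 8].
The maximum is 8; one witness is 10, 12, 16, 18, 30, 31, 35, 51 at positions 2,4,10,14,15,16,18,19.

8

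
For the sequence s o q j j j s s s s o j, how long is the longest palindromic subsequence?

One longest palindromic subsequence is jssssj (positions 4,7,8,9,10,12); it reads the same forward and backward, and the interval DP gives dp[1][12] = 6.

6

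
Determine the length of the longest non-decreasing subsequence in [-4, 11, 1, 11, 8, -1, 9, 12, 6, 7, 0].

5

One longest non-decreasing subsequence is -4, 1, 8, 9, 12 (positions 1,3,5,7,8), of length 5; no longer one exists.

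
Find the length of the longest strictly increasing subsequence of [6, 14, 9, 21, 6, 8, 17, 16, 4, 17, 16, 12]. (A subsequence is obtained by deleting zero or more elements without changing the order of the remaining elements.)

4

Scanning left to right, the best length ending at each element is: 6→1, 14→2, 9→2, 21→3, 6→1, 8→2, 17→3, 16→3, 4→1, 17→4, 16→3, 12→3.
So the longest increasing subsequence has length 4, e.g. 6, 14, 16, 17.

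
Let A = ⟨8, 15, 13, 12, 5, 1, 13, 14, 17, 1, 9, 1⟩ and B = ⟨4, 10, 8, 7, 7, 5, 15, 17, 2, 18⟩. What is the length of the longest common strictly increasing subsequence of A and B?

A longest common strictly increasing subsequence is 8, 15, 17 (length 3); it appears in order in both A and B, and no longer such subsequence exists.

3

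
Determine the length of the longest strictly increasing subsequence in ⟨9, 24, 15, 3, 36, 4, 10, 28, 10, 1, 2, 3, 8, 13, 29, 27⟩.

6

Let dp[i] be the longest increasing subsequence ending at position i. Then dp = [1, 2, 2, 1, 3, 2, 3, 4, 3, 1, 2, 3, 4, 5, 6, 6].
The maximum is 6; one witness is 1, 2, 3, 8, 13, 29 at positions 10,11,12,13,14,15.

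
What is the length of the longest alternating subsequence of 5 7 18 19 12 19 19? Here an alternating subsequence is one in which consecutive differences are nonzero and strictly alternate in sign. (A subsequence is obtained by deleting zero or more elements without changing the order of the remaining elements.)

Track the best alternating length ending on an up-step vs a down-step at each position: up/down = 1/1, 2/1, 2/1, 2/1, 2/3, 4/1, 4/1.
The maximum over both is 4; one such subsequence is 5, 18, 12, 19.

4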